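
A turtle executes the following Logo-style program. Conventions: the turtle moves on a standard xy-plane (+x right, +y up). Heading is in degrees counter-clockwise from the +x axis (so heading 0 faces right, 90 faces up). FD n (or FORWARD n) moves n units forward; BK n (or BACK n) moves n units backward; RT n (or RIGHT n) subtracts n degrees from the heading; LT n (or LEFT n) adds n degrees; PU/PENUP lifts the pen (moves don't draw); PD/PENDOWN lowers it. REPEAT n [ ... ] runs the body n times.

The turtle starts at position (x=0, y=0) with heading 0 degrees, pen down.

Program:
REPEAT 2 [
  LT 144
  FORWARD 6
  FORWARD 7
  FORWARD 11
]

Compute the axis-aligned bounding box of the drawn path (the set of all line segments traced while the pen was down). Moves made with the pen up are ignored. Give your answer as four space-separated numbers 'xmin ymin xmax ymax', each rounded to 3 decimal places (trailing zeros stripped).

Answer: -19.416 -8.719 0 14.107

Derivation:
Executing turtle program step by step:
Start: pos=(0,0), heading=0, pen down
REPEAT 2 [
  -- iteration 1/2 --
  LT 144: heading 0 -> 144
  FD 6: (0,0) -> (-4.854,3.527) [heading=144, draw]
  FD 7: (-4.854,3.527) -> (-10.517,7.641) [heading=144, draw]
  FD 11: (-10.517,7.641) -> (-19.416,14.107) [heading=144, draw]
  -- iteration 2/2 --
  LT 144: heading 144 -> 288
  FD 6: (-19.416,14.107) -> (-17.562,8.401) [heading=288, draw]
  FD 7: (-17.562,8.401) -> (-15.399,1.743) [heading=288, draw]
  FD 11: (-15.399,1.743) -> (-12,-8.719) [heading=288, draw]
]
Final: pos=(-12,-8.719), heading=288, 6 segment(s) drawn

Segment endpoints: x in {-19.416, -17.562, -15.399, -12, -10.517, -4.854, 0}, y in {-8.719, 0, 1.743, 3.527, 7.641, 8.401, 14.107}
xmin=-19.416, ymin=-8.719, xmax=0, ymax=14.107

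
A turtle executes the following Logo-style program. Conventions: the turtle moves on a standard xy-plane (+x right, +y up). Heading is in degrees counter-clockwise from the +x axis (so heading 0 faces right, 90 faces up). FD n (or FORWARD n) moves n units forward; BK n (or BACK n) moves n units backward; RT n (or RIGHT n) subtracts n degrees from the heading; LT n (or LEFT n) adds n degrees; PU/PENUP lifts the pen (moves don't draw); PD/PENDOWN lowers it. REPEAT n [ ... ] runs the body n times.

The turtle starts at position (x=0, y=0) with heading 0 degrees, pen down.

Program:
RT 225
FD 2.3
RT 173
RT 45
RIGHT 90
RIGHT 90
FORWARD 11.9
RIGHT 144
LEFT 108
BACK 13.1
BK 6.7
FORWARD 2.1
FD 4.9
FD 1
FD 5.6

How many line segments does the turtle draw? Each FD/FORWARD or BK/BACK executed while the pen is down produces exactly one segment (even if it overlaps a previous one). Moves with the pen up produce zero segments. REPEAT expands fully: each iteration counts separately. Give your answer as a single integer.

Executing turtle program step by step:
Start: pos=(0,0), heading=0, pen down
RT 225: heading 0 -> 135
FD 2.3: (0,0) -> (-1.626,1.626) [heading=135, draw]
RT 173: heading 135 -> 322
RT 45: heading 322 -> 277
RT 90: heading 277 -> 187
RT 90: heading 187 -> 97
FD 11.9: (-1.626,1.626) -> (-3.077,13.438) [heading=97, draw]
RT 144: heading 97 -> 313
LT 108: heading 313 -> 61
BK 13.1: (-3.077,13.438) -> (-9.428,1.98) [heading=61, draw]
BK 6.7: (-9.428,1.98) -> (-12.676,-3.88) [heading=61, draw]
FD 2.1: (-12.676,-3.88) -> (-11.658,-2.043) [heading=61, draw]
FD 4.9: (-11.658,-2.043) -> (-9.282,2.243) [heading=61, draw]
FD 1: (-9.282,2.243) -> (-8.797,3.117) [heading=61, draw]
FD 5.6: (-8.797,3.117) -> (-6.082,8.015) [heading=61, draw]
Final: pos=(-6.082,8.015), heading=61, 8 segment(s) drawn
Segments drawn: 8

Answer: 8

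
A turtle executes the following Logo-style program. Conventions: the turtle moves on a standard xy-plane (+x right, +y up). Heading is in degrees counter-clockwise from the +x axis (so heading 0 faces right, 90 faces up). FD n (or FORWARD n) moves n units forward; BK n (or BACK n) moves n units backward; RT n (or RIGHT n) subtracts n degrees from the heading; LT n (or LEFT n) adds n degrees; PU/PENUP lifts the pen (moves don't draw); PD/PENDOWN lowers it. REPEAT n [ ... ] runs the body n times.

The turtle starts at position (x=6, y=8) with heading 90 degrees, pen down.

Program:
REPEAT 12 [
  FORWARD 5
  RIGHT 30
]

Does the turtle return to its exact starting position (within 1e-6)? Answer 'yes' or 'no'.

Executing turtle program step by step:
Start: pos=(6,8), heading=90, pen down
REPEAT 12 [
  -- iteration 1/12 --
  FD 5: (6,8) -> (6,13) [heading=90, draw]
  RT 30: heading 90 -> 60
  -- iteration 2/12 --
  FD 5: (6,13) -> (8.5,17.33) [heading=60, draw]
  RT 30: heading 60 -> 30
  -- iteration 3/12 --
  FD 5: (8.5,17.33) -> (12.83,19.83) [heading=30, draw]
  RT 30: heading 30 -> 0
  -- iteration 4/12 --
  FD 5: (12.83,19.83) -> (17.83,19.83) [heading=0, draw]
  RT 30: heading 0 -> 330
  -- iteration 5/12 --
  FD 5: (17.83,19.83) -> (22.16,17.33) [heading=330, draw]
  RT 30: heading 330 -> 300
  -- iteration 6/12 --
  FD 5: (22.16,17.33) -> (24.66,13) [heading=300, draw]
  RT 30: heading 300 -> 270
  -- iteration 7/12 --
  FD 5: (24.66,13) -> (24.66,8) [heading=270, draw]
  RT 30: heading 270 -> 240
  -- iteration 8/12 --
  FD 5: (24.66,8) -> (22.16,3.67) [heading=240, draw]
  RT 30: heading 240 -> 210
  -- iteration 9/12 --
  FD 5: (22.16,3.67) -> (17.83,1.17) [heading=210, draw]
  RT 30: heading 210 -> 180
  -- iteration 10/12 --
  FD 5: (17.83,1.17) -> (12.83,1.17) [heading=180, draw]
  RT 30: heading 180 -> 150
  -- iteration 11/12 --
  FD 5: (12.83,1.17) -> (8.5,3.67) [heading=150, draw]
  RT 30: heading 150 -> 120
  -- iteration 12/12 --
  FD 5: (8.5,3.67) -> (6,8) [heading=120, draw]
  RT 30: heading 120 -> 90
]
Final: pos=(6,8), heading=90, 12 segment(s) drawn

Start position: (6, 8)
Final position: (6, 8)
Distance = 0; < 1e-6 -> CLOSED

Answer: yes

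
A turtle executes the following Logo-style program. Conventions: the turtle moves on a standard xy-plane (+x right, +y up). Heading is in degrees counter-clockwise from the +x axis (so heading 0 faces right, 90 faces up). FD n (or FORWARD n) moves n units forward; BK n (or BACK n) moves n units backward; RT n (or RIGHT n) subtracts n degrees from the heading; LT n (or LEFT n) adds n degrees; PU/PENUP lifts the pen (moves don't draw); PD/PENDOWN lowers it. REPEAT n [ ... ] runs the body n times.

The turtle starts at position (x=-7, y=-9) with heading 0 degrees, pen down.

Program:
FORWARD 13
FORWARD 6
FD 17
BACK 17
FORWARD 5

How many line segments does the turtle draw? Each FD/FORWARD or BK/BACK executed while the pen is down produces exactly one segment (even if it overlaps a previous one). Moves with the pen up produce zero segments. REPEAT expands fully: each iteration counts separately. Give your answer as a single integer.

Answer: 5

Derivation:
Executing turtle program step by step:
Start: pos=(-7,-9), heading=0, pen down
FD 13: (-7,-9) -> (6,-9) [heading=0, draw]
FD 6: (6,-9) -> (12,-9) [heading=0, draw]
FD 17: (12,-9) -> (29,-9) [heading=0, draw]
BK 17: (29,-9) -> (12,-9) [heading=0, draw]
FD 5: (12,-9) -> (17,-9) [heading=0, draw]
Final: pos=(17,-9), heading=0, 5 segment(s) drawn
Segments drawn: 5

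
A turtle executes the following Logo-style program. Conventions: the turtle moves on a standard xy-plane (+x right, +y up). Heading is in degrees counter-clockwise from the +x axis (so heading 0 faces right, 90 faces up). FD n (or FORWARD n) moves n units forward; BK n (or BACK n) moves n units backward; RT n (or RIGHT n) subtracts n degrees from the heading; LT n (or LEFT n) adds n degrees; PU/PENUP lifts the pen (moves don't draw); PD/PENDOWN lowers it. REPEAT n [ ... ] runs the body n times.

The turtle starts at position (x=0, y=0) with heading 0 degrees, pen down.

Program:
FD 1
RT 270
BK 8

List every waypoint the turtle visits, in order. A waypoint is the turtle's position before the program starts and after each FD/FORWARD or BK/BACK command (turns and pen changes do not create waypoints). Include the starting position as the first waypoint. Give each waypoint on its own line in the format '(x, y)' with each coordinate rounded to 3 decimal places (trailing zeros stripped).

Answer: (0, 0)
(1, 0)
(1, -8)

Derivation:
Executing turtle program step by step:
Start: pos=(0,0), heading=0, pen down
FD 1: (0,0) -> (1,0) [heading=0, draw]
RT 270: heading 0 -> 90
BK 8: (1,0) -> (1,-8) [heading=90, draw]
Final: pos=(1,-8), heading=90, 2 segment(s) drawn
Waypoints (3 total):
(0, 0)
(1, 0)
(1, -8)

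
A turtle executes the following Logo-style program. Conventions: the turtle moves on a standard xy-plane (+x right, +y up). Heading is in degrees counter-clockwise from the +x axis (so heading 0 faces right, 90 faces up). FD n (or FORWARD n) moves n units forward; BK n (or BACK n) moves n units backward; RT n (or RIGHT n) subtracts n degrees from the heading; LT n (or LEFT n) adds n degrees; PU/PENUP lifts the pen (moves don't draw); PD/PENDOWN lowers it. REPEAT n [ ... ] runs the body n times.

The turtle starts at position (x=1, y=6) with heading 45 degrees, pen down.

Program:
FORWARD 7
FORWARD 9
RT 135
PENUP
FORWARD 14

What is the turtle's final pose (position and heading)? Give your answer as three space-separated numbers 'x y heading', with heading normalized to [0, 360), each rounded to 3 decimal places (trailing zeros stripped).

Executing turtle program step by step:
Start: pos=(1,6), heading=45, pen down
FD 7: (1,6) -> (5.95,10.95) [heading=45, draw]
FD 9: (5.95,10.95) -> (12.314,17.314) [heading=45, draw]
RT 135: heading 45 -> 270
PU: pen up
FD 14: (12.314,17.314) -> (12.314,3.314) [heading=270, move]
Final: pos=(12.314,3.314), heading=270, 2 segment(s) drawn

Answer: 12.314 3.314 270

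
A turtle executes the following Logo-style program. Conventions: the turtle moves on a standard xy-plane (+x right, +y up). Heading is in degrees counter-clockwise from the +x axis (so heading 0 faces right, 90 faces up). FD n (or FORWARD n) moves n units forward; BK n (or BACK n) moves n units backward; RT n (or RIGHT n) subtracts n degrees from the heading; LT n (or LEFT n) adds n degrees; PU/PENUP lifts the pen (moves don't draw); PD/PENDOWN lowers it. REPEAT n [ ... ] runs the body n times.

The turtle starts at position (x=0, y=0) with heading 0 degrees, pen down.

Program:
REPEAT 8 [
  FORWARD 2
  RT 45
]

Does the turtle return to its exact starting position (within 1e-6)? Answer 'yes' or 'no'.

Executing turtle program step by step:
Start: pos=(0,0), heading=0, pen down
REPEAT 8 [
  -- iteration 1/8 --
  FD 2: (0,0) -> (2,0) [heading=0, draw]
  RT 45: heading 0 -> 315
  -- iteration 2/8 --
  FD 2: (2,0) -> (3.414,-1.414) [heading=315, draw]
  RT 45: heading 315 -> 270
  -- iteration 3/8 --
  FD 2: (3.414,-1.414) -> (3.414,-3.414) [heading=270, draw]
  RT 45: heading 270 -> 225
  -- iteration 4/8 --
  FD 2: (3.414,-3.414) -> (2,-4.828) [heading=225, draw]
  RT 45: heading 225 -> 180
  -- iteration 5/8 --
  FD 2: (2,-4.828) -> (0,-4.828) [heading=180, draw]
  RT 45: heading 180 -> 135
  -- iteration 6/8 --
  FD 2: (0,-4.828) -> (-1.414,-3.414) [heading=135, draw]
  RT 45: heading 135 -> 90
  -- iteration 7/8 --
  FD 2: (-1.414,-3.414) -> (-1.414,-1.414) [heading=90, draw]
  RT 45: heading 90 -> 45
  -- iteration 8/8 --
  FD 2: (-1.414,-1.414) -> (0,0) [heading=45, draw]
  RT 45: heading 45 -> 0
]
Final: pos=(0,0), heading=0, 8 segment(s) drawn

Start position: (0, 0)
Final position: (0, 0)
Distance = 0; < 1e-6 -> CLOSED

Answer: yes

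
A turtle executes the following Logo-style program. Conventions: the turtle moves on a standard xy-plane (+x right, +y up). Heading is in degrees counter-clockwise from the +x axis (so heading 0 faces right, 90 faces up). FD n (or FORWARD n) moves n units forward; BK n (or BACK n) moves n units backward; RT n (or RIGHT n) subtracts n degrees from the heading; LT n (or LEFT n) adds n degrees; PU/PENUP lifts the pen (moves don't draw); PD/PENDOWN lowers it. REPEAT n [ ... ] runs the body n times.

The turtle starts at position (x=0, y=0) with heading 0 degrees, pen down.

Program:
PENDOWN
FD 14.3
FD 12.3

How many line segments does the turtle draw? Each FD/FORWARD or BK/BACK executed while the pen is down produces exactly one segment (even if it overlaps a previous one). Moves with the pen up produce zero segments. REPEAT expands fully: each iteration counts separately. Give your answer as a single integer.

Answer: 2

Derivation:
Executing turtle program step by step:
Start: pos=(0,0), heading=0, pen down
PD: pen down
FD 14.3: (0,0) -> (14.3,0) [heading=0, draw]
FD 12.3: (14.3,0) -> (26.6,0) [heading=0, draw]
Final: pos=(26.6,0), heading=0, 2 segment(s) drawn
Segments drawn: 2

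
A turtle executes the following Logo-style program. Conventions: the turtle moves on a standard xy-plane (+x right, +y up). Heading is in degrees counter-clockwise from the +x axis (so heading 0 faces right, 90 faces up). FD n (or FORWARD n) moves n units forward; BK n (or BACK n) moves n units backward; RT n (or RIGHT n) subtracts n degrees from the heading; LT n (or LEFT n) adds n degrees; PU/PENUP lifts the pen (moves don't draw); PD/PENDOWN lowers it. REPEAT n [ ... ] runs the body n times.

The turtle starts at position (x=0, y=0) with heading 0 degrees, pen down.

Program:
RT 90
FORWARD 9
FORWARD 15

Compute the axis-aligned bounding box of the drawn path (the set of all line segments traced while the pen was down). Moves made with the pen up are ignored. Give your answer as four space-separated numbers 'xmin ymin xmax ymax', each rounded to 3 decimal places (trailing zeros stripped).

Answer: 0 -24 0 0

Derivation:
Executing turtle program step by step:
Start: pos=(0,0), heading=0, pen down
RT 90: heading 0 -> 270
FD 9: (0,0) -> (0,-9) [heading=270, draw]
FD 15: (0,-9) -> (0,-24) [heading=270, draw]
Final: pos=(0,-24), heading=270, 2 segment(s) drawn

Segment endpoints: x in {0, 0, 0}, y in {-24, -9, 0}
xmin=0, ymin=-24, xmax=0, ymax=0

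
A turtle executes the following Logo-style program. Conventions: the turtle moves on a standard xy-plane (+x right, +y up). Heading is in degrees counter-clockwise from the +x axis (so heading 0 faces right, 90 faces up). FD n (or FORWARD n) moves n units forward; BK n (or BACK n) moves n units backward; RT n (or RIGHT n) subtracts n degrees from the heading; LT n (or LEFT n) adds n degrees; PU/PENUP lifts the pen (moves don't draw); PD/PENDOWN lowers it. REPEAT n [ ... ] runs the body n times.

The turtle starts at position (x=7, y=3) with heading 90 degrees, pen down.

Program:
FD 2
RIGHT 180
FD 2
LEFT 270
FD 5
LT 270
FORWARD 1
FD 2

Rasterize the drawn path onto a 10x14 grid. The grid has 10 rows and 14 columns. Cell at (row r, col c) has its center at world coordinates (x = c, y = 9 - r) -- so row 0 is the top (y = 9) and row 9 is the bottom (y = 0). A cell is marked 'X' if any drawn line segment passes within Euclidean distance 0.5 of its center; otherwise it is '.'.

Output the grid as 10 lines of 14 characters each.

Segment 0: (7,3) -> (7,5)
Segment 1: (7,5) -> (7,3)
Segment 2: (7,3) -> (2,3)
Segment 3: (2,3) -> (2,4)
Segment 4: (2,4) -> (2,6)

Answer: ..............
..............
..............
..X...........
..X....X......
..X....X......
..XXXXXX......
..............
..............
..............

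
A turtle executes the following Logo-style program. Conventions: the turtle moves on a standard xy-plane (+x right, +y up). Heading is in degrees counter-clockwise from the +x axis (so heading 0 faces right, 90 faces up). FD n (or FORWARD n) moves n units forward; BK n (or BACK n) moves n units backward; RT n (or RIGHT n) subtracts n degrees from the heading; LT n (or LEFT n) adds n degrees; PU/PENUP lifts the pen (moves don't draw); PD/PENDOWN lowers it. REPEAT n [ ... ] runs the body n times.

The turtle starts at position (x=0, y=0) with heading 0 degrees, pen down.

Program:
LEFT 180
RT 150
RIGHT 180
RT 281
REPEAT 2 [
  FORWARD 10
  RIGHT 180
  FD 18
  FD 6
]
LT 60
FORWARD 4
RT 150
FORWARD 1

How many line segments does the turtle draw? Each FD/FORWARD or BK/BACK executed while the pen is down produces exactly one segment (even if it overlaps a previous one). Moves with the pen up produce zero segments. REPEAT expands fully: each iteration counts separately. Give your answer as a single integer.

Executing turtle program step by step:
Start: pos=(0,0), heading=0, pen down
LT 180: heading 0 -> 180
RT 150: heading 180 -> 30
RT 180: heading 30 -> 210
RT 281: heading 210 -> 289
REPEAT 2 [
  -- iteration 1/2 --
  FD 10: (0,0) -> (3.256,-9.455) [heading=289, draw]
  RT 180: heading 289 -> 109
  FD 18: (3.256,-9.455) -> (-2.605,7.564) [heading=109, draw]
  FD 6: (-2.605,7.564) -> (-4.558,13.237) [heading=109, draw]
  -- iteration 2/2 --
  FD 10: (-4.558,13.237) -> (-7.814,22.692) [heading=109, draw]
  RT 180: heading 109 -> 289
  FD 18: (-7.814,22.692) -> (-1.953,5.673) [heading=289, draw]
  FD 6: (-1.953,5.673) -> (0,0) [heading=289, draw]
]
LT 60: heading 289 -> 349
FD 4: (0,0) -> (3.927,-0.763) [heading=349, draw]
RT 150: heading 349 -> 199
FD 1: (3.927,-0.763) -> (2.981,-1.089) [heading=199, draw]
Final: pos=(2.981,-1.089), heading=199, 8 segment(s) drawn
Segments drawn: 8

Answer: 8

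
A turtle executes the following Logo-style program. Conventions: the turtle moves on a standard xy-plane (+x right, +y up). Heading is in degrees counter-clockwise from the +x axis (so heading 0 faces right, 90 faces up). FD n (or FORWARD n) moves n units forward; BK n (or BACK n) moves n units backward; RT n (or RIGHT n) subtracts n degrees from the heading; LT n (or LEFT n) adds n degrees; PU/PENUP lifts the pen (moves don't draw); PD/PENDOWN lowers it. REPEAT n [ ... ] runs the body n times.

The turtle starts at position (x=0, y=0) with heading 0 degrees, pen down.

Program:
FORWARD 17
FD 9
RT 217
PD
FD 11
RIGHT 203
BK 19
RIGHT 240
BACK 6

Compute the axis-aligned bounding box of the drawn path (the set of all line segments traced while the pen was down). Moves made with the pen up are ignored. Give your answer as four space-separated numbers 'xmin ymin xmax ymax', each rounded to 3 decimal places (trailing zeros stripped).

Answer: 0 0 26 23.074

Derivation:
Executing turtle program step by step:
Start: pos=(0,0), heading=0, pen down
FD 17: (0,0) -> (17,0) [heading=0, draw]
FD 9: (17,0) -> (26,0) [heading=0, draw]
RT 217: heading 0 -> 143
PD: pen down
FD 11: (26,0) -> (17.215,6.62) [heading=143, draw]
RT 203: heading 143 -> 300
BK 19: (17.215,6.62) -> (7.715,23.074) [heading=300, draw]
RT 240: heading 300 -> 60
BK 6: (7.715,23.074) -> (4.715,17.878) [heading=60, draw]
Final: pos=(4.715,17.878), heading=60, 5 segment(s) drawn

Segment endpoints: x in {0, 4.715, 7.715, 17, 17.215, 26}, y in {0, 6.62, 17.878, 23.074}
xmin=0, ymin=0, xmax=26, ymax=23.074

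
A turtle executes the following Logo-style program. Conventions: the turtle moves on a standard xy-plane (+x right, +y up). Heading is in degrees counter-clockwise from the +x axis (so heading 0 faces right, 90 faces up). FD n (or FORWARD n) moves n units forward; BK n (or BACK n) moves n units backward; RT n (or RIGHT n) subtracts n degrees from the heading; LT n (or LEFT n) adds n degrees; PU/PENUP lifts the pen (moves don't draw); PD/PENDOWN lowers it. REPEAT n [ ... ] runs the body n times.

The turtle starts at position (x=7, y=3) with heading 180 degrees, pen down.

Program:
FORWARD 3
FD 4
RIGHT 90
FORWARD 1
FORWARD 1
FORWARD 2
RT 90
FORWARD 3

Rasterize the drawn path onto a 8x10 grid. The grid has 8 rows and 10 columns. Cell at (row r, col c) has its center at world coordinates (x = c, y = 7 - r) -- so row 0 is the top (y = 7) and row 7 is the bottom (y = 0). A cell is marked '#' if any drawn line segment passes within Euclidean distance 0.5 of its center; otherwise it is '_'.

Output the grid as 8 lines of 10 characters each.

Segment 0: (7,3) -> (4,3)
Segment 1: (4,3) -> (0,3)
Segment 2: (0,3) -> (0,4)
Segment 3: (0,4) -> (0,5)
Segment 4: (0,5) -> (0,7)
Segment 5: (0,7) -> (3,7)

Answer: ####______
#_________
#_________
#_________
########__
__________
__________
__________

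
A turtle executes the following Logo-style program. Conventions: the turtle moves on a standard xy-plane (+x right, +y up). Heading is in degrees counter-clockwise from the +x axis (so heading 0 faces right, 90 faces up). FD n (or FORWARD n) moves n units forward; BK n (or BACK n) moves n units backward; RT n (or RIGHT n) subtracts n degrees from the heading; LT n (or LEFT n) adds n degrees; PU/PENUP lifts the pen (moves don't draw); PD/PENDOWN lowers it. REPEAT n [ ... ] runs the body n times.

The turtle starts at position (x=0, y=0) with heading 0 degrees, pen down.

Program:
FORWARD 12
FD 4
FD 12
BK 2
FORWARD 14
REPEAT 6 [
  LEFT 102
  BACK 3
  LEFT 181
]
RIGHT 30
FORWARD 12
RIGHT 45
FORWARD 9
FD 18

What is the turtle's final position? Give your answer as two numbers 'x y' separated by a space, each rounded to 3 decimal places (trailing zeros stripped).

Executing turtle program step by step:
Start: pos=(0,0), heading=0, pen down
FD 12: (0,0) -> (12,0) [heading=0, draw]
FD 4: (12,0) -> (16,0) [heading=0, draw]
FD 12: (16,0) -> (28,0) [heading=0, draw]
BK 2: (28,0) -> (26,0) [heading=0, draw]
FD 14: (26,0) -> (40,0) [heading=0, draw]
REPEAT 6 [
  -- iteration 1/6 --
  LT 102: heading 0 -> 102
  BK 3: (40,0) -> (40.624,-2.934) [heading=102, draw]
  LT 181: heading 102 -> 283
  -- iteration 2/6 --
  LT 102: heading 283 -> 25
  BK 3: (40.624,-2.934) -> (37.905,-4.202) [heading=25, draw]
  LT 181: heading 25 -> 206
  -- iteration 3/6 --
  LT 102: heading 206 -> 308
  BK 3: (37.905,-4.202) -> (36.058,-1.838) [heading=308, draw]
  LT 181: heading 308 -> 129
  -- iteration 4/6 --
  LT 102: heading 129 -> 231
  BK 3: (36.058,-1.838) -> (37.946,0.493) [heading=231, draw]
  LT 181: heading 231 -> 52
  -- iteration 5/6 --
  LT 102: heading 52 -> 154
  BK 3: (37.946,0.493) -> (40.642,-0.822) [heading=154, draw]
  LT 181: heading 154 -> 335
  -- iteration 6/6 --
  LT 102: heading 335 -> 77
  BK 3: (40.642,-0.822) -> (39.967,-3.745) [heading=77, draw]
  LT 181: heading 77 -> 258
]
RT 30: heading 258 -> 228
FD 12: (39.967,-3.745) -> (31.938,-12.663) [heading=228, draw]
RT 45: heading 228 -> 183
FD 9: (31.938,-12.663) -> (22.95,-13.134) [heading=183, draw]
FD 18: (22.95,-13.134) -> (4.975,-14.076) [heading=183, draw]
Final: pos=(4.975,-14.076), heading=183, 14 segment(s) drawn

Answer: 4.975 -14.076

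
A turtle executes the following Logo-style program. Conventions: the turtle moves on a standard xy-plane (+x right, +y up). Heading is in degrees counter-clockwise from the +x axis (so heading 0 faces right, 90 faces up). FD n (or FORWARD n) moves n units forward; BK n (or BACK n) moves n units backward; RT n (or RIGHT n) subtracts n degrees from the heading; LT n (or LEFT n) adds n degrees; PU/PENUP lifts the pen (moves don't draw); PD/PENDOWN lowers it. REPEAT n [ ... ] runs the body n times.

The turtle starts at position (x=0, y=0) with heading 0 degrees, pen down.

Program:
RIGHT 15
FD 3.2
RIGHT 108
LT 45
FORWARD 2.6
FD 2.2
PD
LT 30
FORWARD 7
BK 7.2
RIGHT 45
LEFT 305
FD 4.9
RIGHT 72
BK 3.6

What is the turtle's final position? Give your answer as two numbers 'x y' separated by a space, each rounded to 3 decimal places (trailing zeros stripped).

Answer: 2.557 -10.285

Derivation:
Executing turtle program step by step:
Start: pos=(0,0), heading=0, pen down
RT 15: heading 0 -> 345
FD 3.2: (0,0) -> (3.091,-0.828) [heading=345, draw]
RT 108: heading 345 -> 237
LT 45: heading 237 -> 282
FD 2.6: (3.091,-0.828) -> (3.632,-3.371) [heading=282, draw]
FD 2.2: (3.632,-3.371) -> (4.089,-5.523) [heading=282, draw]
PD: pen down
LT 30: heading 282 -> 312
FD 7: (4.089,-5.523) -> (8.773,-10.725) [heading=312, draw]
BK 7.2: (8.773,-10.725) -> (3.955,-5.375) [heading=312, draw]
RT 45: heading 312 -> 267
LT 305: heading 267 -> 212
FD 4.9: (3.955,-5.375) -> (-0.2,-7.971) [heading=212, draw]
RT 72: heading 212 -> 140
BK 3.6: (-0.2,-7.971) -> (2.557,-10.285) [heading=140, draw]
Final: pos=(2.557,-10.285), heading=140, 7 segment(s) drawn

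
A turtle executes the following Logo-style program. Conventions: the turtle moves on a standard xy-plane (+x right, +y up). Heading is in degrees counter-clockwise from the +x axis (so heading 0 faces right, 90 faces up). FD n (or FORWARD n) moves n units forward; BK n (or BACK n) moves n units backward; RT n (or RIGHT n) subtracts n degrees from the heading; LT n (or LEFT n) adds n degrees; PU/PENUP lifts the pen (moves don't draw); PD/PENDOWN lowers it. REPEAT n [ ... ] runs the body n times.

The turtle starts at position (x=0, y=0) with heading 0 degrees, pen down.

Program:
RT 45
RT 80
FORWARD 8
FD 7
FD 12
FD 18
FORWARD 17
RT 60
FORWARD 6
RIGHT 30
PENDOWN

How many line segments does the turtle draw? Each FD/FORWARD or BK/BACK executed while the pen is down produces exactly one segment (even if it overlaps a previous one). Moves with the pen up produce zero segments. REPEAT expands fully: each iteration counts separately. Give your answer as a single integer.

Answer: 6

Derivation:
Executing turtle program step by step:
Start: pos=(0,0), heading=0, pen down
RT 45: heading 0 -> 315
RT 80: heading 315 -> 235
FD 8: (0,0) -> (-4.589,-6.553) [heading=235, draw]
FD 7: (-4.589,-6.553) -> (-8.604,-12.287) [heading=235, draw]
FD 12: (-8.604,-12.287) -> (-15.487,-22.117) [heading=235, draw]
FD 18: (-15.487,-22.117) -> (-25.811,-36.862) [heading=235, draw]
FD 17: (-25.811,-36.862) -> (-35.562,-50.787) [heading=235, draw]
RT 60: heading 235 -> 175
FD 6: (-35.562,-50.787) -> (-41.539,-50.264) [heading=175, draw]
RT 30: heading 175 -> 145
PD: pen down
Final: pos=(-41.539,-50.264), heading=145, 6 segment(s) drawn
Segments drawn: 6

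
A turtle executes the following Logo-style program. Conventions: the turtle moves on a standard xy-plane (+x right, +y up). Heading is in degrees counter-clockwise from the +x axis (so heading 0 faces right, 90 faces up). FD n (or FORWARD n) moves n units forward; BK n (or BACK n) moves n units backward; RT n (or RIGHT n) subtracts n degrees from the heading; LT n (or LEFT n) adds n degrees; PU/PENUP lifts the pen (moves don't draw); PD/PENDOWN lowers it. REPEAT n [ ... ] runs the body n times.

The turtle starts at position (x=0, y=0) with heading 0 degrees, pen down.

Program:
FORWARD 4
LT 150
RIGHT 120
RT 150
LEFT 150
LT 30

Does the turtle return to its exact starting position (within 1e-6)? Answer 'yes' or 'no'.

Executing turtle program step by step:
Start: pos=(0,0), heading=0, pen down
FD 4: (0,0) -> (4,0) [heading=0, draw]
LT 150: heading 0 -> 150
RT 120: heading 150 -> 30
RT 150: heading 30 -> 240
LT 150: heading 240 -> 30
LT 30: heading 30 -> 60
Final: pos=(4,0), heading=60, 1 segment(s) drawn

Start position: (0, 0)
Final position: (4, 0)
Distance = 4; >= 1e-6 -> NOT closed

Answer: no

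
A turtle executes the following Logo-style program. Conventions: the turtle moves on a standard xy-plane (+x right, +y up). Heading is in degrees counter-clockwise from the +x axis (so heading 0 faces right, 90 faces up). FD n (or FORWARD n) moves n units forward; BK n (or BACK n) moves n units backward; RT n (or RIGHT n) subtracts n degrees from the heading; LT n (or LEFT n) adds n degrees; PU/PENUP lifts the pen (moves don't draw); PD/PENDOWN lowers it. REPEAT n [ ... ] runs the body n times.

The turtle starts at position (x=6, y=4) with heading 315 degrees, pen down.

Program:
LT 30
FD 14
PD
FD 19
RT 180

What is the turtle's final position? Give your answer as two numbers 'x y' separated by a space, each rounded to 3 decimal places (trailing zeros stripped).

Executing turtle program step by step:
Start: pos=(6,4), heading=315, pen down
LT 30: heading 315 -> 345
FD 14: (6,4) -> (19.523,0.377) [heading=345, draw]
PD: pen down
FD 19: (19.523,0.377) -> (37.876,-4.541) [heading=345, draw]
RT 180: heading 345 -> 165
Final: pos=(37.876,-4.541), heading=165, 2 segment(s) drawn

Answer: 37.876 -4.541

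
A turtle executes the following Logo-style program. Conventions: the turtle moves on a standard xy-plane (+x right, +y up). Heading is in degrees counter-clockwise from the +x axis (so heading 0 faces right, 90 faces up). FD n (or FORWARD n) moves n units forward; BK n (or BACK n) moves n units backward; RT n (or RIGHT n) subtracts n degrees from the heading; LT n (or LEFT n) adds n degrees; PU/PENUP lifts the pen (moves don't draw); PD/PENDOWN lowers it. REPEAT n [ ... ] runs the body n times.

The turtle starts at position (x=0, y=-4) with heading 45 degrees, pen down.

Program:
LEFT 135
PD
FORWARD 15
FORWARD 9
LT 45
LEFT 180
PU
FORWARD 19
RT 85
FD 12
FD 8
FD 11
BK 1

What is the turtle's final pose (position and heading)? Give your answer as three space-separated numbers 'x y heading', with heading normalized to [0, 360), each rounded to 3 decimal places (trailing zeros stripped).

Executing turtle program step by step:
Start: pos=(0,-4), heading=45, pen down
LT 135: heading 45 -> 180
PD: pen down
FD 15: (0,-4) -> (-15,-4) [heading=180, draw]
FD 9: (-15,-4) -> (-24,-4) [heading=180, draw]
LT 45: heading 180 -> 225
LT 180: heading 225 -> 45
PU: pen up
FD 19: (-24,-4) -> (-10.565,9.435) [heading=45, move]
RT 85: heading 45 -> 320
FD 12: (-10.565,9.435) -> (-1.372,1.722) [heading=320, move]
FD 8: (-1.372,1.722) -> (4.756,-3.421) [heading=320, move]
FD 11: (4.756,-3.421) -> (13.182,-10.491) [heading=320, move]
BK 1: (13.182,-10.491) -> (12.416,-9.849) [heading=320, move]
Final: pos=(12.416,-9.849), heading=320, 2 segment(s) drawn

Answer: 12.416 -9.849 320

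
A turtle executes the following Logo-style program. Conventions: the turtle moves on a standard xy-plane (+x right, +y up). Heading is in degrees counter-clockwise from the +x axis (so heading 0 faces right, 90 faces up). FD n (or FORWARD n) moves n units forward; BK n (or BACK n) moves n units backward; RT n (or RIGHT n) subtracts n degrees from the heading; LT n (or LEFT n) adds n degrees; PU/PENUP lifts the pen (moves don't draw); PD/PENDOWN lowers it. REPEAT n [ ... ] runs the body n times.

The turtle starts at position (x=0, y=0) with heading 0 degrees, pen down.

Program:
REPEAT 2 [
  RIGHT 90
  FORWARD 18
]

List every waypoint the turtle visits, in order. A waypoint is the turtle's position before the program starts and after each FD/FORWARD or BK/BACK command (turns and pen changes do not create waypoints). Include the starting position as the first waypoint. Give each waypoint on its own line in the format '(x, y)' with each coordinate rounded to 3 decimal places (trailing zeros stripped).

Executing turtle program step by step:
Start: pos=(0,0), heading=0, pen down
REPEAT 2 [
  -- iteration 1/2 --
  RT 90: heading 0 -> 270
  FD 18: (0,0) -> (0,-18) [heading=270, draw]
  -- iteration 2/2 --
  RT 90: heading 270 -> 180
  FD 18: (0,-18) -> (-18,-18) [heading=180, draw]
]
Final: pos=(-18,-18), heading=180, 2 segment(s) drawn
Waypoints (3 total):
(0, 0)
(0, -18)
(-18, -18)

Answer: (0, 0)
(0, -18)
(-18, -18)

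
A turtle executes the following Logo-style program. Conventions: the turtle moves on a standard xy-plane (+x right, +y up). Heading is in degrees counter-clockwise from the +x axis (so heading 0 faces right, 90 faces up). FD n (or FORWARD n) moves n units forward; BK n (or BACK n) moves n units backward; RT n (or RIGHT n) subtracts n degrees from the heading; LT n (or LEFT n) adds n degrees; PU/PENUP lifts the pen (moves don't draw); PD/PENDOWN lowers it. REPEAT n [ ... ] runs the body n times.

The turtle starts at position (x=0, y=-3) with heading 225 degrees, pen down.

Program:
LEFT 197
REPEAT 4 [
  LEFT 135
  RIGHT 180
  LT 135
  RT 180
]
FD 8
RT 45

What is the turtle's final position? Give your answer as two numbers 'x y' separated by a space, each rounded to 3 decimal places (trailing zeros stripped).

Executing turtle program step by step:
Start: pos=(0,-3), heading=225, pen down
LT 197: heading 225 -> 62
REPEAT 4 [
  -- iteration 1/4 --
  LT 135: heading 62 -> 197
  RT 180: heading 197 -> 17
  LT 135: heading 17 -> 152
  RT 180: heading 152 -> 332
  -- iteration 2/4 --
  LT 135: heading 332 -> 107
  RT 180: heading 107 -> 287
  LT 135: heading 287 -> 62
  RT 180: heading 62 -> 242
  -- iteration 3/4 --
  LT 135: heading 242 -> 17
  RT 180: heading 17 -> 197
  LT 135: heading 197 -> 332
  RT 180: heading 332 -> 152
  -- iteration 4/4 --
  LT 135: heading 152 -> 287
  RT 180: heading 287 -> 107
  LT 135: heading 107 -> 242
  RT 180: heading 242 -> 62
]
FD 8: (0,-3) -> (3.756,4.064) [heading=62, draw]
RT 45: heading 62 -> 17
Final: pos=(3.756,4.064), heading=17, 1 segment(s) drawn

Answer: 3.756 4.064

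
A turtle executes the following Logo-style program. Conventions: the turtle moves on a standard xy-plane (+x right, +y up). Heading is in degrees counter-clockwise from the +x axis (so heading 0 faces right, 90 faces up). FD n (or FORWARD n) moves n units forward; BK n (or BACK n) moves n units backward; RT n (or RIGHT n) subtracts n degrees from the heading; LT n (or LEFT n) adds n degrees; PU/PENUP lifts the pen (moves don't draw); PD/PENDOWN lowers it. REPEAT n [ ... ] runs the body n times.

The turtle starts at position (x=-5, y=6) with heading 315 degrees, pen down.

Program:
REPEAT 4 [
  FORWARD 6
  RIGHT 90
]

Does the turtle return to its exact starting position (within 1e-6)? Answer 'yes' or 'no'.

Answer: yes

Derivation:
Executing turtle program step by step:
Start: pos=(-5,6), heading=315, pen down
REPEAT 4 [
  -- iteration 1/4 --
  FD 6: (-5,6) -> (-0.757,1.757) [heading=315, draw]
  RT 90: heading 315 -> 225
  -- iteration 2/4 --
  FD 6: (-0.757,1.757) -> (-5,-2.485) [heading=225, draw]
  RT 90: heading 225 -> 135
  -- iteration 3/4 --
  FD 6: (-5,-2.485) -> (-9.243,1.757) [heading=135, draw]
  RT 90: heading 135 -> 45
  -- iteration 4/4 --
  FD 6: (-9.243,1.757) -> (-5,6) [heading=45, draw]
  RT 90: heading 45 -> 315
]
Final: pos=(-5,6), heading=315, 4 segment(s) drawn

Start position: (-5, 6)
Final position: (-5, 6)
Distance = 0; < 1e-6 -> CLOSED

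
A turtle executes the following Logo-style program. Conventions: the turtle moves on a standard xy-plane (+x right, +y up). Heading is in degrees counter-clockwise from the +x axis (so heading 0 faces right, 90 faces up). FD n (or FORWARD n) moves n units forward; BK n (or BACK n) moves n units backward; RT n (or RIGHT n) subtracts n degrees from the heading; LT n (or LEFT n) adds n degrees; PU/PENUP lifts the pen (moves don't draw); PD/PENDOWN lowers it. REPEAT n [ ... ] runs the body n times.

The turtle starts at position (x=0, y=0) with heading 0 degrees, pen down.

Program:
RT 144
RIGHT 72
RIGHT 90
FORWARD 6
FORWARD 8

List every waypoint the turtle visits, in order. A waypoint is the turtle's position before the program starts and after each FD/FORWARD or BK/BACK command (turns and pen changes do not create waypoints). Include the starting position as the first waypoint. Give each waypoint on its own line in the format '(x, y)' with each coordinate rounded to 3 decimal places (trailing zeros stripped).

Executing turtle program step by step:
Start: pos=(0,0), heading=0, pen down
RT 144: heading 0 -> 216
RT 72: heading 216 -> 144
RT 90: heading 144 -> 54
FD 6: (0,0) -> (3.527,4.854) [heading=54, draw]
FD 8: (3.527,4.854) -> (8.229,11.326) [heading=54, draw]
Final: pos=(8.229,11.326), heading=54, 2 segment(s) drawn
Waypoints (3 total):
(0, 0)
(3.527, 4.854)
(8.229, 11.326)

Answer: (0, 0)
(3.527, 4.854)
(8.229, 11.326)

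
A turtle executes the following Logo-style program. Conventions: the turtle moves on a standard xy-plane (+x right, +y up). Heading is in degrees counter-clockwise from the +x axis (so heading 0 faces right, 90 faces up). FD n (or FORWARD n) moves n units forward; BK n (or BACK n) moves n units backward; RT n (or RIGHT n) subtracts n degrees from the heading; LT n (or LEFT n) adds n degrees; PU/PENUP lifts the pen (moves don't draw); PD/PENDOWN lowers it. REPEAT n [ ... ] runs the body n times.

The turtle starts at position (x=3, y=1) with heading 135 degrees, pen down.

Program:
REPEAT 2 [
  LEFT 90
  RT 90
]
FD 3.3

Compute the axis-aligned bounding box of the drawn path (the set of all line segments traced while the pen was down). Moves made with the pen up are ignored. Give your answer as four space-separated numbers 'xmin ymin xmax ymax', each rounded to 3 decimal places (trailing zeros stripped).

Answer: 0.667 1 3 3.333

Derivation:
Executing turtle program step by step:
Start: pos=(3,1), heading=135, pen down
REPEAT 2 [
  -- iteration 1/2 --
  LT 90: heading 135 -> 225
  RT 90: heading 225 -> 135
  -- iteration 2/2 --
  LT 90: heading 135 -> 225
  RT 90: heading 225 -> 135
]
FD 3.3: (3,1) -> (0.667,3.333) [heading=135, draw]
Final: pos=(0.667,3.333), heading=135, 1 segment(s) drawn

Segment endpoints: x in {0.667, 3}, y in {1, 3.333}
xmin=0.667, ymin=1, xmax=3, ymax=3.333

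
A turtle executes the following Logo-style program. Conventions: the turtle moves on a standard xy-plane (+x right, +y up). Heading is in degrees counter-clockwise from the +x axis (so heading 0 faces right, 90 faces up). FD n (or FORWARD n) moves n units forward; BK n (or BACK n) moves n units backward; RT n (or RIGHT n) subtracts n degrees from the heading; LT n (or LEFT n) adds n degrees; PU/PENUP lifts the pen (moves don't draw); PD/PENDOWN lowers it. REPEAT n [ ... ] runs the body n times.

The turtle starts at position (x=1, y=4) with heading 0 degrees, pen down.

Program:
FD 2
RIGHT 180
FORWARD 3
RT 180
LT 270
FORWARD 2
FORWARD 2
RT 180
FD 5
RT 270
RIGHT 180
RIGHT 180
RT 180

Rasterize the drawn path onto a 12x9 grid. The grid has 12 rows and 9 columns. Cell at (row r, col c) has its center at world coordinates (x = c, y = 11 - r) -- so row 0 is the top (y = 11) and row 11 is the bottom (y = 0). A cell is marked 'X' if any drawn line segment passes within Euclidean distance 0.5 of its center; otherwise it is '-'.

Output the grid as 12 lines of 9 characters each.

Answer: ---------
---------
---------
---------
---------
---------
X--------
XXXX-----
X--------
X--------
X--------
X--------

Derivation:
Segment 0: (1,4) -> (3,4)
Segment 1: (3,4) -> (0,4)
Segment 2: (0,4) -> (0,2)
Segment 3: (0,2) -> (0,-0)
Segment 4: (0,-0) -> (-0,5)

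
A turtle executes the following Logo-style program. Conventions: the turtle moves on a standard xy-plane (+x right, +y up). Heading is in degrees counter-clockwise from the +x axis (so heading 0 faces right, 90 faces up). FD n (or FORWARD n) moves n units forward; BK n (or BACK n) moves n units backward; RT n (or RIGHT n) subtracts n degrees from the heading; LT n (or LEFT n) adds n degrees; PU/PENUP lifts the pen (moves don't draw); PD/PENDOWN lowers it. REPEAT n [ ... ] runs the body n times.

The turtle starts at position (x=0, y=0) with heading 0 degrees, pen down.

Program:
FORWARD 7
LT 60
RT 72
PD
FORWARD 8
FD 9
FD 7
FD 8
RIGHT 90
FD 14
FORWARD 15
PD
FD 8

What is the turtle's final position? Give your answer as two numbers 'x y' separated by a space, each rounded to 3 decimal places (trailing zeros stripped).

Answer: 30.608 -42.845

Derivation:
Executing turtle program step by step:
Start: pos=(0,0), heading=0, pen down
FD 7: (0,0) -> (7,0) [heading=0, draw]
LT 60: heading 0 -> 60
RT 72: heading 60 -> 348
PD: pen down
FD 8: (7,0) -> (14.825,-1.663) [heading=348, draw]
FD 9: (14.825,-1.663) -> (23.629,-3.534) [heading=348, draw]
FD 7: (23.629,-3.534) -> (30.476,-4.99) [heading=348, draw]
FD 8: (30.476,-4.99) -> (38.301,-6.653) [heading=348, draw]
RT 90: heading 348 -> 258
FD 14: (38.301,-6.653) -> (35.39,-20.347) [heading=258, draw]
FD 15: (35.39,-20.347) -> (32.271,-35.019) [heading=258, draw]
PD: pen down
FD 8: (32.271,-35.019) -> (30.608,-42.845) [heading=258, draw]
Final: pos=(30.608,-42.845), heading=258, 8 segment(s) drawn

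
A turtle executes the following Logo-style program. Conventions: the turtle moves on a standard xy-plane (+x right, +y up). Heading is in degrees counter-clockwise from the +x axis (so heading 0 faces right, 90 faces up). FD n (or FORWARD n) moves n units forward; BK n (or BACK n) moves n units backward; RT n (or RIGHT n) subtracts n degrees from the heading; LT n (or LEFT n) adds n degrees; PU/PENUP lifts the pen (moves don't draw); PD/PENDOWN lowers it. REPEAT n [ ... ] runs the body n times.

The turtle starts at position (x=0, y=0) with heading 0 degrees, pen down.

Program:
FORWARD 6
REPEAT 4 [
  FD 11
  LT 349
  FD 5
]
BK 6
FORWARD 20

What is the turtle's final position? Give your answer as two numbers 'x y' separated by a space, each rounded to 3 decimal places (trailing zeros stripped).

Answer: 74.627 -30.959

Derivation:
Executing turtle program step by step:
Start: pos=(0,0), heading=0, pen down
FD 6: (0,0) -> (6,0) [heading=0, draw]
REPEAT 4 [
  -- iteration 1/4 --
  FD 11: (6,0) -> (17,0) [heading=0, draw]
  LT 349: heading 0 -> 349
  FD 5: (17,0) -> (21.908,-0.954) [heading=349, draw]
  -- iteration 2/4 --
  FD 11: (21.908,-0.954) -> (32.706,-3.053) [heading=349, draw]
  LT 349: heading 349 -> 338
  FD 5: (32.706,-3.053) -> (37.342,-4.926) [heading=338, draw]
  -- iteration 3/4 --
  FD 11: (37.342,-4.926) -> (47.541,-9.047) [heading=338, draw]
  LT 349: heading 338 -> 327
  FD 5: (47.541,-9.047) -> (51.734,-11.77) [heading=327, draw]
  -- iteration 4/4 --
  FD 11: (51.734,-11.77) -> (60.96,-17.761) [heading=327, draw]
  LT 349: heading 327 -> 316
  FD 5: (60.96,-17.761) -> (64.556,-21.234) [heading=316, draw]
]
BK 6: (64.556,-21.234) -> (60.24,-17.066) [heading=316, draw]
FD 20: (60.24,-17.066) -> (74.627,-30.959) [heading=316, draw]
Final: pos=(74.627,-30.959), heading=316, 11 segment(s) drawn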